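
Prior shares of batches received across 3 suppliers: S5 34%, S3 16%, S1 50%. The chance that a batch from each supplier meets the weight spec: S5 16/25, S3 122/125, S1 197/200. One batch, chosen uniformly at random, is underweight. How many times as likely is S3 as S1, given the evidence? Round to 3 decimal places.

0.512

Taking complements, P(underweight | each) = S5 0.36, S3 0.024, S1 0.015.
Unnormalized posteriors (prior × likelihood):
  S5: 0.34 × 0.36 = 0.1224
  S3: 0.16 × 0.024 = 0.00384
  S1: 0.5 × 0.015 = 0.0075
Sum = 0.13374.
The ratio is 0.00384 / 0.0075 (the normalizer cancels) = 0.512.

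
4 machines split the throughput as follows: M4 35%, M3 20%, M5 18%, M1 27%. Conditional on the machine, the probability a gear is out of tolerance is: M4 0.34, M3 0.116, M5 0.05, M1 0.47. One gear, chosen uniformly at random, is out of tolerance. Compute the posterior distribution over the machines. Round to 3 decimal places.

M4 0.428, M3 0.083, M5 0.032, M1 0.456

Compute prior × likelihood for every hypothesis:
  M4: 0.35 × 0.34 = 0.119
  M3: 0.2 × 0.116 = 0.0232
  M5: 0.18 × 0.05 = 0.009
  M1: 0.27 × 0.47 = 0.1269
Sum = 0.2781.
P(M4 | oversize) = 0.119/0.2781 ≈ 0.428
P(M3 | oversize) = 0.0232/0.2781 ≈ 0.083
P(M5 | oversize) = 0.009/0.2781 ≈ 0.032
P(M1 | oversize) = 0.1269/0.2781 ≈ 0.456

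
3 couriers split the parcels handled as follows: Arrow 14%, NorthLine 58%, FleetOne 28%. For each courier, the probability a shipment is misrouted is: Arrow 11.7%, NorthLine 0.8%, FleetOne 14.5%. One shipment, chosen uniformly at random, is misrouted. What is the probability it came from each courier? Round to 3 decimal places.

Compute prior × likelihood for every hypothesis:
  Arrow: 0.14 × 0.117 = 0.01638
  NorthLine: 0.58 × 0.008 = 0.00464
  FleetOne: 0.28 × 0.145 = 0.0406
Total = 0.06162.
P(Arrow | misrouted) = 0.01638/0.06162 ≈ 0.266
P(NorthLine | misrouted) = 0.00464/0.06162 ≈ 0.075
P(FleetOne | misrouted) = 0.0406/0.06162 ≈ 0.659

Arrow 0.266, NorthLine 0.075, FleetOne 0.659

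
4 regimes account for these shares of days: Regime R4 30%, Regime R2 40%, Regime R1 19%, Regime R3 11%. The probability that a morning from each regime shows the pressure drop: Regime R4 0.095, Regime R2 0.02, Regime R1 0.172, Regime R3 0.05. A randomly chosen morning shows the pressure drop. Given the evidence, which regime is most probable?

Regime R1

By Bayes' rule, posterior ∝ prior × likelihood:
  Regime R4: 0.3 × 0.095 = 0.0285
  Regime R2: 0.4 × 0.02 = 0.008
  Regime R1: 0.19 × 0.172 = 0.03268
  Regime R3: 0.11 × 0.05 = 0.0055
Normalizing constant = 0.07468.
Largest term belongs to Regime R1, so Regime R1 is most probable.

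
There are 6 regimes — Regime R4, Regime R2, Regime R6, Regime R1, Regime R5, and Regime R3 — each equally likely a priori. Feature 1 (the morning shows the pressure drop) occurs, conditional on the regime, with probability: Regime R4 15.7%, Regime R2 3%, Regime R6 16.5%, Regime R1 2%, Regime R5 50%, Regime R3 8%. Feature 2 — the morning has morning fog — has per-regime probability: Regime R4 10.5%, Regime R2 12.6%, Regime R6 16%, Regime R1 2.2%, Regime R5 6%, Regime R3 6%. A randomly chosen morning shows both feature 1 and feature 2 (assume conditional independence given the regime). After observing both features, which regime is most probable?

Since the prior is uniform, the posterior is proportional to the likelihood:
  Regime R4: 0.157 × 0.105 = 0.016485
  Regime R2: 0.03 × 0.126 = 0.00378
  Regime R6: 0.165 × 0.16 = 0.0264
  Regime R1: 0.02 × 0.022 = 0.00044
  Regime R5: 0.5 × 0.06 = 0.03
  Regime R3: 0.08 × 0.06 = 0.0048
Normalizing constant = 0.081905.
Largest term belongs to Regime R5, so Regime R5 is most probable.

Regime R5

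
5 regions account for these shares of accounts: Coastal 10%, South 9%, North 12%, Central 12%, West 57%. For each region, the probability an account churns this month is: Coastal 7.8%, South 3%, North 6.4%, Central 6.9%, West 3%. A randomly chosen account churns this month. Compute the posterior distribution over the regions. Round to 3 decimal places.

Coastal 0.179, South 0.062, North 0.176, Central 0.190, West 0.393

Unnormalized posteriors (prior × likelihood):
  Coastal: 0.1 × 0.078 = 0.0078
  South: 0.09 × 0.03 = 0.0027
  North: 0.12 × 0.064 = 0.00768
  Central: 0.12 × 0.069 = 0.00828
  West: 0.57 × 0.03 = 0.0171
Normalizing constant = 0.04356.
P(Coastal | churn) = 0.0078/0.04356 ≈ 0.179
P(South | churn) = 0.0027/0.04356 ≈ 0.062
P(North | churn) = 0.00768/0.04356 ≈ 0.176
P(Central | churn) = 0.00828/0.04356 ≈ 0.190
P(West | churn) = 0.0171/0.04356 ≈ 0.393
(Check: 0.179+0.062+0.176+0.190+0.393 = 1.000.)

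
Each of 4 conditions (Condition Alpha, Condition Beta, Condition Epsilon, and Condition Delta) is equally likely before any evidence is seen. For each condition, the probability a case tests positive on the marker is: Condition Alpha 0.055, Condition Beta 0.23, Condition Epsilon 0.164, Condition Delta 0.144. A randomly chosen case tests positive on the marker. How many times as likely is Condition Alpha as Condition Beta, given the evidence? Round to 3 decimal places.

Since the prior is uniform, the posterior is proportional to the likelihood:
  Condition Alpha: 0.055
  Condition Beta: 0.23
  Condition Epsilon: 0.164
  Condition Delta: 0.144
Total = 0.593.
The ratio is 0.055 / 0.23 (the normalizer cancels) = 0.239.

0.239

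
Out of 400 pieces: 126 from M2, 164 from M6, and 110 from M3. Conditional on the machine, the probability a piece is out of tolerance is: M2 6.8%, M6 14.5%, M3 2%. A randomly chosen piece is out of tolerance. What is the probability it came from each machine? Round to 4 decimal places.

By Bayes' rule, posterior ∝ prior × likelihood:
  M2: 0.315 × 0.068 = 0.02142
  M6: 0.41 × 0.145 = 0.05945
  M3: 0.275 × 0.02 = 0.0055
Normalizing constant = 0.08637.
P(M2 | oversize) = 0.02142/0.08637 ≈ 0.2480
P(M6 | oversize) = 0.05945/0.08637 ≈ 0.6883
P(M3 | oversize) = 0.0055/0.08637 ≈ 0.0637
(Check: 0.2480+0.6883+0.0637 = 1.0000.)

M2 0.2480, M6 0.6883, M3 0.0637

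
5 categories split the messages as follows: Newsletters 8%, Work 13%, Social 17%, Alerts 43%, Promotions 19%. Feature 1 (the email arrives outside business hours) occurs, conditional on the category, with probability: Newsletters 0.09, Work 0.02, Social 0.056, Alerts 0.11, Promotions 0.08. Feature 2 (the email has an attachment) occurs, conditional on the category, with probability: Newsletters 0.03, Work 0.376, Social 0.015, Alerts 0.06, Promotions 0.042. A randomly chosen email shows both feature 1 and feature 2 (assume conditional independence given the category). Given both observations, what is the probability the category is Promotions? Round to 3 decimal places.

Prior × likelihood for each hypothesis:
  Newsletters: 0.08 × 0.09 × 0.03 = 0.000216
  Work: 0.13 × 0.02 × 0.376 = 0.0009776
  Social: 0.17 × 0.056 × 0.015 = 0.0001428
  Alerts: 0.43 × 0.11 × 0.06 = 0.002838
  Promotions: 0.19 × 0.08 × 0.042 = 0.0006384
Sum = 0.0048128.
P(Promotions | evidence) = 0.0006384 / 0.0048128 ≈ 0.133.

0.133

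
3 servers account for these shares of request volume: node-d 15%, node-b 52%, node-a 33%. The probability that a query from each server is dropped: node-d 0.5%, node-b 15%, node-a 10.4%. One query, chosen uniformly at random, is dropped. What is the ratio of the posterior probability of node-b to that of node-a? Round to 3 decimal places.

2.273

Unnormalized posteriors (prior × likelihood):
  node-d: 0.15 × 0.005 = 0.00075
  node-b: 0.52 × 0.15 = 0.078
  node-a: 0.33 × 0.104 = 0.03432
Normalizing constant = 0.11307.
The ratio is 0.078 / 0.03432 (the normalizer cancels) = 2.273.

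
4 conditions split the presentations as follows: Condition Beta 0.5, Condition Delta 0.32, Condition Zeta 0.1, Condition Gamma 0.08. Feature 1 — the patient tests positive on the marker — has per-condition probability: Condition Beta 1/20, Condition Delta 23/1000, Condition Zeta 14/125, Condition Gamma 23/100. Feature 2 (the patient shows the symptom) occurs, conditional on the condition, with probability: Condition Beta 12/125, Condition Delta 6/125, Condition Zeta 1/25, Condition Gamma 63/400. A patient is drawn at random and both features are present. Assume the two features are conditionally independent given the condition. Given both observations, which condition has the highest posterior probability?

Unnormalized posteriors (prior × likelihood):
  Condition Beta: 0.5 × 0.05 × 0.096 = 0.0024
  Condition Delta: 0.32 × 0.023 × 0.048 = 0.00035328
  Condition Zeta: 0.1 × 0.112 × 0.04 = 0.000448
  Condition Gamma: 0.08 × 0.23 × 0.1575 = 0.002898
Sum = 0.00609928.
Largest term belongs to Condition Gamma, so Condition Gamma is most probable.

Condition Gamma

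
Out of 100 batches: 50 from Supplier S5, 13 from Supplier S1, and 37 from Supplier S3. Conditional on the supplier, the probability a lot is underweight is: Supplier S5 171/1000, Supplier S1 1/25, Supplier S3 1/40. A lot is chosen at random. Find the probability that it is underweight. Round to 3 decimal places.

Prior × likelihood for each hypothesis:
  Supplier S5: 0.5 × 0.171 = 0.0855
  Supplier S1: 0.13 × 0.04 = 0.0052
  Supplier S3: 0.37 × 0.025 = 0.00925
P(underweight) = 0.0855 + 0.0052 + 0.00925 = 0.09995 → 0.100.

0.100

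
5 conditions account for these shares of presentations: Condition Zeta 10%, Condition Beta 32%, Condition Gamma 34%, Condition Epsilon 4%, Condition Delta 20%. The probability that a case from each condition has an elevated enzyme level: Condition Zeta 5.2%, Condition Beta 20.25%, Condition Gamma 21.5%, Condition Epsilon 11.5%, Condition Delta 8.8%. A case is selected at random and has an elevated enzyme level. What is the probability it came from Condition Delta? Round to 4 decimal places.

0.1065

Compute prior × likelihood for every hypothesis:
  Condition Zeta: 0.1 × 0.052 = 0.0052
  Condition Beta: 0.32 × 0.2025 = 0.0648
  Condition Gamma: 0.34 × 0.215 = 0.0731
  Condition Epsilon: 0.04 × 0.115 = 0.0046
  Condition Delta: 0.2 × 0.088 = 0.0176
Normalizing constant = 0.1653.
P(Condition Delta | evidence) = 0.0176 / 0.1653 ≈ 0.1065.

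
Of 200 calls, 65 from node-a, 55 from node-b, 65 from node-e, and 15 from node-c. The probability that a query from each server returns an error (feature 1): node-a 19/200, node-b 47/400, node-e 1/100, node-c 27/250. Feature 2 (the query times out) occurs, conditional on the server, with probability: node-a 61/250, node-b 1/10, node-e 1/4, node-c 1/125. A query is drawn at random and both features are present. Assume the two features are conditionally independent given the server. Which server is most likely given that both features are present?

Compute prior × likelihood for every hypothesis:
  node-a: 0.325 × 0.095 × 0.244 = 0.0075335
  node-b: 0.275 × 0.1175 × 0.1 = 0.00323125
  node-e: 0.325 × 0.01 × 0.25 = 0.0008125
  node-c: 0.075 × 0.108 × 0.008 = 0.0000648
Sum = 0.01164205.
Largest term belongs to node-a, so node-a is most probable.

node-a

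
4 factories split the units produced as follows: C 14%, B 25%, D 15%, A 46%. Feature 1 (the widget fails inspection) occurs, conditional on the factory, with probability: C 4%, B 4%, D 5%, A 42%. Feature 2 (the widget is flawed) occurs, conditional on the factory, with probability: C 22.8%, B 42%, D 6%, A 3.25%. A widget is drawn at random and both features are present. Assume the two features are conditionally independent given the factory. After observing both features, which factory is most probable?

A

Prior × likelihood for each hypothesis:
  C: 0.14 × 0.04 × 0.228 = 0.0012768
  B: 0.25 × 0.04 × 0.42 = 0.0042
  D: 0.15 × 0.05 × 0.06 = 0.00045
  A: 0.46 × 0.42 × 0.0325 = 0.006279
Total = 0.0122058.
Largest term belongs to A, so A is most probable.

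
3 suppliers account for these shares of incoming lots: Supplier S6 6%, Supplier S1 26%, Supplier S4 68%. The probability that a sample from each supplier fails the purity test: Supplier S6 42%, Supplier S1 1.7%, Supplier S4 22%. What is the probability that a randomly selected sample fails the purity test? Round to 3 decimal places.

Prior × likelihood for each hypothesis:
  Supplier S6: 0.06 × 0.42 = 0.0252
  Supplier S1: 0.26 × 0.017 = 0.00442
  Supplier S4: 0.68 × 0.22 = 0.1496
P(off-spec) = 0.0252 + 0.00442 + 0.1496 = 0.17922 → 0.179.

0.179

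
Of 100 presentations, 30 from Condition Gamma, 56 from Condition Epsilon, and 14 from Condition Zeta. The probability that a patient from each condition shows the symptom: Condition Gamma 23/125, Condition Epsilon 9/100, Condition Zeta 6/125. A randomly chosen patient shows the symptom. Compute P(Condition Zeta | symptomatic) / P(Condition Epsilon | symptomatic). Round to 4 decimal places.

0.1333

Compute prior × likelihood for every hypothesis:
  Condition Gamma: 0.3 × 0.184 = 0.0552
  Condition Epsilon: 0.56 × 0.09 = 0.0504
  Condition Zeta: 0.14 × 0.048 = 0.00672
Sum = 0.11232.
The ratio is 0.00672 / 0.0504 (the normalizer cancels) = 0.1333.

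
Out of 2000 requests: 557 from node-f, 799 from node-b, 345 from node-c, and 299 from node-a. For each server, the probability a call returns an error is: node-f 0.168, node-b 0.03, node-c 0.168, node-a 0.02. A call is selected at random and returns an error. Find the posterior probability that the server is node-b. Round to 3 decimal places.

0.132

Compute prior × likelihood for every hypothesis:
  node-f: 0.2785 × 0.168 = 0.046788
  node-b: 0.3995 × 0.03 = 0.011985
  node-c: 0.1725 × 0.168 = 0.02898
  node-a: 0.1495 × 0.02 = 0.00299
Total = 0.090743.
P(node-b | evidence) = 0.011985 / 0.090743 ≈ 0.132.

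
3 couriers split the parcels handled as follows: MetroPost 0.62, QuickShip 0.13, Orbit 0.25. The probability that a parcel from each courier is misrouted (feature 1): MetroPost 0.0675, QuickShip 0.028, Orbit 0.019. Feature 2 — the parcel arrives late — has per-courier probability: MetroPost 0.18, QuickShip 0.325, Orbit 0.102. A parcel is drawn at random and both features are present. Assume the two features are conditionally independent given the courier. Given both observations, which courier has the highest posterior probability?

Unnormalized posteriors (prior × likelihood):
  MetroPost: 0.62 × 0.0675 × 0.18 = 0.007533
  QuickShip: 0.13 × 0.028 × 0.325 = 0.001183
  Orbit: 0.25 × 0.019 × 0.102 = 0.0004845
Normalizing constant = 0.0092005.
Largest term belongs to MetroPost, so MetroPost is most probable.

MetroPost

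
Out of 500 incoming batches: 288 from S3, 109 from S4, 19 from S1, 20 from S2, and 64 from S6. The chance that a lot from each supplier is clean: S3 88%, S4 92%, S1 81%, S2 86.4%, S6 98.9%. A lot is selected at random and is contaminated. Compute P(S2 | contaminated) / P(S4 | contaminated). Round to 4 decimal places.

0.3119

Taking complements, P(contaminated | each) = S3 0.12, S4 0.08, S1 0.19, S2 0.136, S6 0.011.
By Bayes' rule, posterior ∝ prior × likelihood:
  S3: 0.576 × 0.12 = 0.06912
  S4: 0.218 × 0.08 = 0.01744
  S1: 0.038 × 0.19 = 0.00722
  S2: 0.04 × 0.136 = 0.00544
  S6: 0.128 × 0.011 = 0.001408
Sum = 0.100628.
The ratio is 0.00544 / 0.01744 (the normalizer cancels) = 0.3119.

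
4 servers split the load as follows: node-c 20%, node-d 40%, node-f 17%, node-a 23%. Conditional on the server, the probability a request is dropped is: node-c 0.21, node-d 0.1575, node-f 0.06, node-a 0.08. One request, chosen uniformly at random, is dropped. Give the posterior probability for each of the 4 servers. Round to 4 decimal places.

node-c 0.3144, node-d 0.4716, node-f 0.0763, node-a 0.1377

Compute prior × likelihood for every hypothesis:
  node-c: 0.2 × 0.21 = 0.042
  node-d: 0.4 × 0.1575 = 0.063
  node-f: 0.17 × 0.06 = 0.0102
  node-a: 0.23 × 0.08 = 0.0184
Sum = 0.1336.
P(node-c | dropped) = 0.042/0.1336 ≈ 0.3144
P(node-d | dropped) = 0.063/0.1336 ≈ 0.4716
P(node-f | dropped) = 0.0102/0.1336 ≈ 0.0763
P(node-a | dropped) = 0.0184/0.1336 ≈ 0.1377
(Check: 0.3144+0.4716+0.0763+0.1377 = 1.0000.)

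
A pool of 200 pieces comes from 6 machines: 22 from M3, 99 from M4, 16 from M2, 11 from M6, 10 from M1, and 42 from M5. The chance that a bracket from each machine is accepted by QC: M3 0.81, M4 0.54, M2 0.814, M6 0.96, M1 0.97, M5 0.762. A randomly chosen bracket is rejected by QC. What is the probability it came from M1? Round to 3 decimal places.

0.005

Taking complements, P(rejected | each) = M3 0.19, M4 0.46, M2 0.186, M6 0.04, M1 0.03, M5 0.238.
By Bayes' rule, posterior ∝ prior × likelihood:
  M3: 0.11 × 0.19 = 0.0209
  M4: 0.495 × 0.46 = 0.2277
  M2: 0.08 × 0.186 = 0.01488
  M6: 0.055 × 0.04 = 0.0022
  M1: 0.05 × 0.03 = 0.0015
  M5: 0.21 × 0.238 = 0.04998
Total = 0.31716.
P(M1 | evidence) = 0.0015 / 0.31716 ≈ 0.005.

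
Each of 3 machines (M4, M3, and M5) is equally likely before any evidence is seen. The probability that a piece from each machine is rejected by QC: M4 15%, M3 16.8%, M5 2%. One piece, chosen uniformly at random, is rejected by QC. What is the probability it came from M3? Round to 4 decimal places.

Since the prior is uniform, the posterior is proportional to the likelihood:
  M4: 0.15
  M3: 0.168
  M5: 0.02
Normalizing constant = 0.338.
P(M3 | evidence) = 0.168 / 0.338 ≈ 0.4970.

0.4970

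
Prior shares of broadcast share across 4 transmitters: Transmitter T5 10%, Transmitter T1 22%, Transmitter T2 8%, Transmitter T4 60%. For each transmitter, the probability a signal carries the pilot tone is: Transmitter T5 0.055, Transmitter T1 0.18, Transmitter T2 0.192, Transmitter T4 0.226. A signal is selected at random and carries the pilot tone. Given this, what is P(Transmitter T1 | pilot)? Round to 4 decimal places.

Compute prior × likelihood for every hypothesis:
  Transmitter T5: 0.1 × 0.055 = 0.0055
  Transmitter T1: 0.22 × 0.18 = 0.0396
  Transmitter T2: 0.08 × 0.192 = 0.01536
  Transmitter T4: 0.6 × 0.226 = 0.1356
Sum = 0.19606.
P(Transmitter T1 | evidence) = 0.0396 / 0.19606 ≈ 0.2020.

0.2020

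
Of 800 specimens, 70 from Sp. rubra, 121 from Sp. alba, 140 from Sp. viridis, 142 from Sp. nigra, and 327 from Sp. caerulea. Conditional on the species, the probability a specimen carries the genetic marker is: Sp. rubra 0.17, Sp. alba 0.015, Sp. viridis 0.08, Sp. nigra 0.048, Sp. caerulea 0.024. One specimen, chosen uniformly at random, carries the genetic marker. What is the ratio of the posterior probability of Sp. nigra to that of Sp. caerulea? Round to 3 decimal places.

Prior × likelihood for each hypothesis:
  Sp. rubra: 0.0875 × 0.17 = 0.014875
  Sp. alba: 0.15125 × 0.015 = 0.00226875
  Sp. viridis: 0.175 × 0.08 = 0.014
  Sp. nigra: 0.1775 × 0.048 = 0.00852
  Sp. caerulea: 0.40875 × 0.024 = 0.00981
Normalizing constant = 0.04947375.
The ratio is 0.00852 / 0.00981 (the normalizer cancels) = 0.869.

0.869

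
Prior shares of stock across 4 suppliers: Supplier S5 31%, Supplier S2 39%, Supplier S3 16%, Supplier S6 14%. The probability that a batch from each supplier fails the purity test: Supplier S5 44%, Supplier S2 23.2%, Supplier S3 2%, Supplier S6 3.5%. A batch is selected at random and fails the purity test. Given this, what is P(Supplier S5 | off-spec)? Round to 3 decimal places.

0.580

Compute prior × likelihood for every hypothesis:
  Supplier S5: 0.31 × 0.44 = 0.1364
  Supplier S2: 0.39 × 0.232 = 0.09048
  Supplier S3: 0.16 × 0.02 = 0.0032
  Supplier S6: 0.14 × 0.035 = 0.0049
Total = 0.23498.
P(Supplier S5 | evidence) = 0.1364 / 0.23498 ≈ 0.580.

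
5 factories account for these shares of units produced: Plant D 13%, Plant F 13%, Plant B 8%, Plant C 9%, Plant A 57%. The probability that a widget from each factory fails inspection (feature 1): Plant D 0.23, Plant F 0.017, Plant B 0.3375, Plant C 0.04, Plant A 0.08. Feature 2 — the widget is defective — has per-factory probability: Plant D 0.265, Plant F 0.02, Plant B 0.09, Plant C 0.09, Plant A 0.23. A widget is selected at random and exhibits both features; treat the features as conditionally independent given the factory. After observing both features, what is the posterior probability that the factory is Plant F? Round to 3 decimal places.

0.002

Compute prior × likelihood for every hypothesis:
  Plant D: 0.13 × 0.23 × 0.265 = 0.0079235
  Plant F: 0.13 × 0.017 × 0.02 = 0.0000442
  Plant B: 0.08 × 0.3375 × 0.09 = 0.00243
  Plant C: 0.09 × 0.04 × 0.09 = 0.000324
  Plant A: 0.57 × 0.08 × 0.23 = 0.010488
Sum = 0.0212097.
P(Plant F | evidence) = 0.0000442 / 0.0212097 ≈ 0.002.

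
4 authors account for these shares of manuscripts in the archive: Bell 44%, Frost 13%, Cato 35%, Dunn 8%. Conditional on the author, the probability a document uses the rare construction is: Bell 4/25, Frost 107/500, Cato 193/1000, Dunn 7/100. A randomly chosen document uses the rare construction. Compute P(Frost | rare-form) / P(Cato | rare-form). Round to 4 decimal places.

0.4118

Unnormalized posteriors (prior × likelihood):
  Bell: 0.44 × 0.16 = 0.0704
  Frost: 0.13 × 0.214 = 0.02782
  Cato: 0.35 × 0.193 = 0.06755
  Dunn: 0.08 × 0.07 = 0.0056
Sum = 0.17137.
The ratio is 0.02782 / 0.06755 (the normalizer cancels) = 0.4118.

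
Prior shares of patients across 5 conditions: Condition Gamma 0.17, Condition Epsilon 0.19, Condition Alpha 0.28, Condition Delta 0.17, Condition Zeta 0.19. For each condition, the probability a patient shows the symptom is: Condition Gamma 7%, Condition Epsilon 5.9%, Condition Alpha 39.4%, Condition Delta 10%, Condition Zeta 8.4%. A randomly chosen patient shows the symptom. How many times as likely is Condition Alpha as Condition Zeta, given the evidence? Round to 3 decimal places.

6.912

Unnormalized posteriors (prior × likelihood):
  Condition Gamma: 0.17 × 0.07 = 0.0119
  Condition Epsilon: 0.19 × 0.059 = 0.01121
  Condition Alpha: 0.28 × 0.394 = 0.11032
  Condition Delta: 0.17 × 0.1 = 0.017
  Condition Zeta: 0.19 × 0.084 = 0.01596
Total = 0.16639.
The ratio is 0.11032 / 0.01596 (the normalizer cancels) = 6.912.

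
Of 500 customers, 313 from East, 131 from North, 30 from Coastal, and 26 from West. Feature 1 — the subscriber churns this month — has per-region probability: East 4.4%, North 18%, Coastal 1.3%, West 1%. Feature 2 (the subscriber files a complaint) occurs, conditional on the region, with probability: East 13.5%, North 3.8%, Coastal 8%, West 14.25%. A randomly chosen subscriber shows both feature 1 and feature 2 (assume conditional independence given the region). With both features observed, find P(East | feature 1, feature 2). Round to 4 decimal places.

0.6585

By Bayes' rule, posterior ∝ prior × likelihood:
  East: 0.626 × 0.044 × 0.135 = 0.00371844
  North: 0.262 × 0.18 × 0.038 = 0.00179208
  Coastal: 0.06 × 0.013 × 0.08 = 0.0000624
  West: 0.052 × 0.01 × 0.1425 = 0.0000741
Total = 0.00564702.
P(East | evidence) = 0.00371844 / 0.00564702 ≈ 0.6585.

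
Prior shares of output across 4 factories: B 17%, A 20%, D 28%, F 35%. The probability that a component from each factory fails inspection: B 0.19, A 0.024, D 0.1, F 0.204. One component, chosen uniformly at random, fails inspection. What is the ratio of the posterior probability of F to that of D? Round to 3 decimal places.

Unnormalized posteriors (prior × likelihood):
  B: 0.17 × 0.19 = 0.0323
  A: 0.2 × 0.024 = 0.0048
  D: 0.28 × 0.1 = 0.028
  F: 0.35 × 0.204 = 0.0714
Normalizing constant = 0.1365.
The ratio is 0.0714 / 0.028 (the normalizer cancels) = 2.550.

2.550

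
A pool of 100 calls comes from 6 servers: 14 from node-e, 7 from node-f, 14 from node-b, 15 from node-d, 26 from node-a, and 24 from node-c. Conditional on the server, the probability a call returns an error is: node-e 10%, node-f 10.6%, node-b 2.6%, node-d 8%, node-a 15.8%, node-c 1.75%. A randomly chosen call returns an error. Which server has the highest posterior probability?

Prior × likelihood for each hypothesis:
  node-e: 0.14 × 0.1 = 0.014
  node-f: 0.07 × 0.106 = 0.00742
  node-b: 0.14 × 0.026 = 0.00364
  node-d: 0.15 × 0.08 = 0.012
  node-a: 0.26 × 0.158 = 0.04108
  node-c: 0.24 × 0.0175 = 0.0042
Sum = 0.08234.
Largest term belongs to node-a, so node-a is most probable.

node-a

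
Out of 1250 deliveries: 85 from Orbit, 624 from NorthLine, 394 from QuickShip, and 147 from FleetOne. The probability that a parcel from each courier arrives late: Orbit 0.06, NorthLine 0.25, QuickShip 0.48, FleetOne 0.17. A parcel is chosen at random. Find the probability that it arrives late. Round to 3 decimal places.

0.300

Prior × likelihood for each hypothesis:
  Orbit: 0.068 × 0.06 = 0.00408
  NorthLine: 0.4992 × 0.25 = 0.1248
  QuickShip: 0.3152 × 0.48 = 0.151296
  FleetOne: 0.1176 × 0.17 = 0.019992
P(late) = 0.00408 + 0.1248 + 0.151296 + 0.019992 = 0.300168 → 0.300.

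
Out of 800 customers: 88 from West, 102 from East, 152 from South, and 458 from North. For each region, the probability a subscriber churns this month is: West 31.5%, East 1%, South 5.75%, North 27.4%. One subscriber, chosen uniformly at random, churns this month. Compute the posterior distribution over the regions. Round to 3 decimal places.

By Bayes' rule, posterior ∝ prior × likelihood:
  West: 0.11 × 0.315 = 0.03465
  East: 0.1275 × 0.01 = 0.001275
  South: 0.19 × 0.0575 = 0.010925
  North: 0.5725 × 0.274 = 0.156865
Total = 0.203715.
P(West | churn) = 0.03465/0.203715 ≈ 0.170
P(East | churn) = 0.001275/0.203715 ≈ 0.006
P(South | churn) = 0.010925/0.203715 ≈ 0.054
P(North | churn) = 0.156865/0.203715 ≈ 0.770
(Check: 0.170+0.006+0.054+0.770 = 1.000.)

West 0.170, East 0.006, South 0.054, North 0.770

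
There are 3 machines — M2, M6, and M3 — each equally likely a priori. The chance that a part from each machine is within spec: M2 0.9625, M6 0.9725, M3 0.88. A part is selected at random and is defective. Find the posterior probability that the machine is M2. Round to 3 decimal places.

0.203

Taking complements, P(defective | each) = M2 0.0375, M6 0.0275, M3 0.12.
With a uniform prior (1/3 each), posterior ∝ likelihood:
  M2: 0.0375
  M6: 0.0275
  M3: 0.12
Sum = 0.185.
P(M2 | evidence) = 0.0375 / 0.185 ≈ 0.203.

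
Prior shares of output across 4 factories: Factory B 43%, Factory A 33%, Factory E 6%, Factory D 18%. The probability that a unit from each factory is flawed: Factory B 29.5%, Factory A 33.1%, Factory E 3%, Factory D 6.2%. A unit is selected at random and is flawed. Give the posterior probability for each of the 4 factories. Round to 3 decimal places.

Factory B 0.509, Factory A 0.439, Factory E 0.007, Factory D 0.045

Prior × likelihood for each hypothesis:
  Factory B: 0.43 × 0.295 = 0.12685
  Factory A: 0.33 × 0.331 = 0.10923
  Factory E: 0.06 × 0.03 = 0.0018
  Factory D: 0.18 × 0.062 = 0.01116
Total = 0.24904.
P(Factory B | flawed) = 0.12685/0.24904 ≈ 0.509
P(Factory A | flawed) = 0.10923/0.24904 ≈ 0.439
P(Factory E | flawed) = 0.0018/0.24904 ≈ 0.007
P(Factory D | flawed) = 0.01116/0.24904 ≈ 0.045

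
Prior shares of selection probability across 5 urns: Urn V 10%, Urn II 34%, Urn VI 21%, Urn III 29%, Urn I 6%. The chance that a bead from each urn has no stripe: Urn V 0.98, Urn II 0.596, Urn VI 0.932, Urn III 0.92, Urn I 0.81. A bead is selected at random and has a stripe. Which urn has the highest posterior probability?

Taking complements, P(striped | each) = Urn V 0.02, Urn II 0.404, Urn VI 0.068, Urn III 0.08, Urn I 0.19.
Compute prior × likelihood for every hypothesis:
  Urn V: 0.1 × 0.02 = 0.002
  Urn II: 0.34 × 0.404 = 0.13736
  Urn VI: 0.21 × 0.068 = 0.01428
  Urn III: 0.29 × 0.08 = 0.0232
  Urn I: 0.06 × 0.19 = 0.0114
Normalizing constant = 0.18824.
Largest term belongs to Urn II, so Urn II is most probable.

Urn II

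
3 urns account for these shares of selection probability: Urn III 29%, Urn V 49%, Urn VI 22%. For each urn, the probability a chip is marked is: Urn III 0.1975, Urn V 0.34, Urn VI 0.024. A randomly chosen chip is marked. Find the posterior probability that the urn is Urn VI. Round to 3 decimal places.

0.023

Unnormalized posteriors (prior × likelihood):
  Urn III: 0.29 × 0.1975 = 0.057275
  Urn V: 0.49 × 0.34 = 0.1666
  Urn VI: 0.22 × 0.024 = 0.00528
Normalizing constant = 0.229155.
P(Urn VI | evidence) = 0.00528 / 0.229155 ≈ 0.023.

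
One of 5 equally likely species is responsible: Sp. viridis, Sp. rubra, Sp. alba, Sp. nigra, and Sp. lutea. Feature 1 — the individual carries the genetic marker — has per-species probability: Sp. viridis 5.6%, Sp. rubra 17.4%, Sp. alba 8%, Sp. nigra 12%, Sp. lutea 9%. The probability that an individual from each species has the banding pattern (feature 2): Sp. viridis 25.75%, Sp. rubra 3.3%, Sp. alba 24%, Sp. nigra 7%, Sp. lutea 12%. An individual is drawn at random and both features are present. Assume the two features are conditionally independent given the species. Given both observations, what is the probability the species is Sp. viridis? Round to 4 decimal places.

0.2462

With a uniform prior (1/5 each), posterior ∝ likelihood:
  Sp. viridis: 0.056 × 0.2575 = 0.01442
  Sp. rubra: 0.174 × 0.033 = 0.005742
  Sp. alba: 0.08 × 0.24 = 0.0192
  Sp. nigra: 0.12 × 0.07 = 0.0084
  Sp. lutea: 0.09 × 0.12 = 0.0108
Normalizing constant = 0.058562.
P(Sp. viridis | evidence) = 0.01442 / 0.058562 ≈ 0.2462.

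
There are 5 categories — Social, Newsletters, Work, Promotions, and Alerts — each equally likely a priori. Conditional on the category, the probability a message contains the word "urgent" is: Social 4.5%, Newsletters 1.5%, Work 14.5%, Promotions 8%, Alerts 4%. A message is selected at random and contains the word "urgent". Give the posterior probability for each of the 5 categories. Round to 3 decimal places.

Social 0.138, Newsletters 0.046, Work 0.446, Promotions 0.246, Alerts 0.123

Since the prior is uniform, the posterior is proportional to the likelihood:
  Social: 0.045
  Newsletters: 0.015
  Work: 0.145
  Promotions: 0.08
  Alerts: 0.04
Total = 0.325.
P(Social | urgent-flag) = 0.045/0.325 ≈ 0.138
P(Newsletters | urgent-flag) = 0.015/0.325 ≈ 0.046
P(Work | urgent-flag) = 0.145/0.325 ≈ 0.446
P(Promotions | urgent-flag) = 0.08/0.325 ≈ 0.246
P(Alerts | urgent-flag) = 0.04/0.325 ≈ 0.123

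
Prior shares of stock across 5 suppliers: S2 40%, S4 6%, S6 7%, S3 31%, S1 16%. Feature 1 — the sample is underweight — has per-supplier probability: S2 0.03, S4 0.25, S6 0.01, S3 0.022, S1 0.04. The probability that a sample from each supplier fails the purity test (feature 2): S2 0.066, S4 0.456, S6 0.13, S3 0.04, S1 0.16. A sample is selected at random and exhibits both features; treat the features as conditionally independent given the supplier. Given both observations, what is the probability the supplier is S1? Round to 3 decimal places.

Unnormalized posteriors (prior × likelihood):
  S2: 0.4 × 0.03 × 0.066 = 0.000792
  S4: 0.06 × 0.25 × 0.456 = 0.00684
  S6: 0.07 × 0.01 × 0.13 = 0.000091
  S3: 0.31 × 0.022 × 0.04 = 0.0002728
  S1: 0.16 × 0.04 × 0.16 = 0.001024
Total = 0.0090198.
P(S1 | evidence) = 0.001024 / 0.0090198 ≈ 0.114.

0.114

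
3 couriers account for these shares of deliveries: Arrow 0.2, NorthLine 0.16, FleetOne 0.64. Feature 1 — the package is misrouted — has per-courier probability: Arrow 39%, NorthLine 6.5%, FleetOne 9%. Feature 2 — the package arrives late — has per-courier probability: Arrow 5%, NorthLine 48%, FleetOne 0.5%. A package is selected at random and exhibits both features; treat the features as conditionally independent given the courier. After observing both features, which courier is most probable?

NorthLine

Compute prior × likelihood for every hypothesis:
  Arrow: 0.2 × 0.39 × 0.05 = 0.0039
  NorthLine: 0.16 × 0.065 × 0.48 = 0.004992
  FleetOne: 0.64 × 0.09 × 0.005 = 0.000288
Total = 0.00918.
Largest term belongs to NorthLine, so NorthLine is most probable.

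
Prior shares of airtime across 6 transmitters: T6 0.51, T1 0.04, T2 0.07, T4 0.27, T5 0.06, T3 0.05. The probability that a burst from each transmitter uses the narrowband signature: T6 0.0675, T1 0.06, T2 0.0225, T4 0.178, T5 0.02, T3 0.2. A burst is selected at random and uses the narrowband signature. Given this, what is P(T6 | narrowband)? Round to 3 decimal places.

0.352

Compute prior × likelihood for every hypothesis:
  T6: 0.51 × 0.0675 = 0.034425
  T1: 0.04 × 0.06 = 0.0024
  T2: 0.07 × 0.0225 = 0.001575
  T4: 0.27 × 0.178 = 0.04806
  T5: 0.06 × 0.02 = 0.0012
  T3: 0.05 × 0.2 = 0.01
Sum = 0.09766.
P(T6 | evidence) = 0.034425 / 0.09766 ≈ 0.352.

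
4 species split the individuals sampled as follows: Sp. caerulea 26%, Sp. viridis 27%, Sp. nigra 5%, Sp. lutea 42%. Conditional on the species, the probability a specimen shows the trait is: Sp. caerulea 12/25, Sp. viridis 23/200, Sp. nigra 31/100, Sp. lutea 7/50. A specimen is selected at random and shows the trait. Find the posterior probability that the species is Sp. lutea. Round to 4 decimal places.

Prior × likelihood for each hypothesis:
  Sp. caerulea: 0.26 × 0.48 = 0.1248
  Sp. viridis: 0.27 × 0.115 = 0.03105
  Sp. nigra: 0.05 × 0.31 = 0.0155
  Sp. lutea: 0.42 × 0.14 = 0.0588
Total = 0.23015.
P(Sp. lutea | evidence) = 0.0588 / 0.23015 ≈ 0.2555.

0.2555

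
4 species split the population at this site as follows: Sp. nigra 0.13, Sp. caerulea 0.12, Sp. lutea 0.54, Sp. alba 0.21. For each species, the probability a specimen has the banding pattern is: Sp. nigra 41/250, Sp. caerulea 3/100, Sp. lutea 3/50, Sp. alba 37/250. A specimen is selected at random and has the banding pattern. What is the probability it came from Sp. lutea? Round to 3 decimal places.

0.367

Prior × likelihood for each hypothesis:
  Sp. nigra: 0.13 × 0.164 = 0.02132
  Sp. caerulea: 0.12 × 0.03 = 0.0036
  Sp. lutea: 0.54 × 0.06 = 0.0324
  Sp. alba: 0.21 × 0.148 = 0.03108
Sum = 0.0884.
P(Sp. lutea | evidence) = 0.0324 / 0.0884 ≈ 0.367.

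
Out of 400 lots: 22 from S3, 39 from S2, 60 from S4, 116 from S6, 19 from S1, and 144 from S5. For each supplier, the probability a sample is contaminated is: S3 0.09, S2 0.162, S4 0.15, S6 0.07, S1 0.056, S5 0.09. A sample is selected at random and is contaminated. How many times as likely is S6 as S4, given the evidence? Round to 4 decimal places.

0.9022

Prior × likelihood for each hypothesis:
  S3: 0.055 × 0.09 = 0.00495
  S2: 0.0975 × 0.162 = 0.015795
  S4: 0.15 × 0.15 = 0.0225
  S6: 0.29 × 0.07 = 0.0203
  S1: 0.0475 × 0.056 = 0.00266
  S5: 0.36 × 0.09 = 0.0324
Normalizing constant = 0.098605.
The ratio is 0.0203 / 0.0225 (the normalizer cancels) = 0.9022.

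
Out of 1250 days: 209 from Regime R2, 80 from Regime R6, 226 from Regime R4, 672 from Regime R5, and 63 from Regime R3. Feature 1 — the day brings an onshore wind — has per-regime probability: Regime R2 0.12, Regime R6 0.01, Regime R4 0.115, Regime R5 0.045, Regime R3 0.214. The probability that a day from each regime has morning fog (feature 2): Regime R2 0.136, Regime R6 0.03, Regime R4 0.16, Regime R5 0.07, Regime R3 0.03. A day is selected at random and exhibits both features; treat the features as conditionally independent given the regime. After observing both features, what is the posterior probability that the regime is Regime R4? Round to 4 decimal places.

Prior × likelihood for each hypothesis:
  Regime R2: 0.1672 × 0.12 × 0.136 = 0.002728704
  Regime R6: 0.064 × 0.01 × 0.03 = 0.0000192
  Regime R4: 0.1808 × 0.115 × 0.16 = 0.00332672
  Regime R5: 0.5376 × 0.045 × 0.07 = 0.00169344
  Regime R3: 0.0504 × 0.214 × 0.03 = 0.000323568
Sum = 0.008091632.
P(Regime R4 | evidence) = 0.00332672 / 0.008091632 ≈ 0.4111.

0.4111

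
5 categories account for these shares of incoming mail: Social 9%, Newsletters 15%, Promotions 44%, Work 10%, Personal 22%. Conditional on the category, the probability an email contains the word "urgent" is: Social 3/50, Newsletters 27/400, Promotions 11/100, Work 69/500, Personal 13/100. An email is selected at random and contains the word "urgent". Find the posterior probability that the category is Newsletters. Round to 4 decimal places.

Compute prior × likelihood for every hypothesis:
  Social: 0.09 × 0.06 = 0.0054
  Newsletters: 0.15 × 0.0675 = 0.010125
  Promotions: 0.44 × 0.11 = 0.0484
  Work: 0.1 × 0.138 = 0.0138
  Personal: 0.22 × 0.13 = 0.0286
Normalizing constant = 0.106325.
P(Newsletters | evidence) = 0.010125 / 0.106325 ≈ 0.0952.

0.0952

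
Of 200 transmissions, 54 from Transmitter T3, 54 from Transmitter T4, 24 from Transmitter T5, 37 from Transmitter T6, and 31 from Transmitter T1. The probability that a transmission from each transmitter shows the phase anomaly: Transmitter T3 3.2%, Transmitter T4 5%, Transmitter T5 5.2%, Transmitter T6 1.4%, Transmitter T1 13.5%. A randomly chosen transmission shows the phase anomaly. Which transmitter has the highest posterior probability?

Transmitter T1

Prior × likelihood for each hypothesis:
  Transmitter T3: 0.27 × 0.032 = 0.00864
  Transmitter T4: 0.27 × 0.05 = 0.0135
  Transmitter T5: 0.12 × 0.052 = 0.00624
  Transmitter T6: 0.185 × 0.014 = 0.00259
  Transmitter T1: 0.155 × 0.135 = 0.020925
Normalizing constant = 0.051895.
Largest term belongs to Transmitter T1, so Transmitter T1 is most probable.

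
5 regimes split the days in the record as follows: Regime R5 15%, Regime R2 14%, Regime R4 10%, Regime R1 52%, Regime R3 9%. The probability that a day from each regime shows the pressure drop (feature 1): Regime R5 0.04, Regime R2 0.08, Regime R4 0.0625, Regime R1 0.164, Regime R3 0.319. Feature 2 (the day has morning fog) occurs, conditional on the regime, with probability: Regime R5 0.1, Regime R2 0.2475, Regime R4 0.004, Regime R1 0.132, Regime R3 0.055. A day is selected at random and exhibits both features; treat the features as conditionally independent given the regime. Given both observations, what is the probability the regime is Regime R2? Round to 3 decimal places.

Prior × likelihood for each hypothesis:
  Regime R5: 0.15 × 0.04 × 0.1 = 0.0006
  Regime R2: 0.14 × 0.08 × 0.2475 = 0.002772
  Regime R4: 0.1 × 0.0625 × 0.004 = 0.000025
  Regime R1: 0.52 × 0.164 × 0.132 = 0.01125696
  Regime R3: 0.09 × 0.319 × 0.055 = 0.00157905
Normalizing constant = 0.01623301.
P(Regime R2 | evidence) = 0.002772 / 0.01623301 ≈ 0.171.

0.171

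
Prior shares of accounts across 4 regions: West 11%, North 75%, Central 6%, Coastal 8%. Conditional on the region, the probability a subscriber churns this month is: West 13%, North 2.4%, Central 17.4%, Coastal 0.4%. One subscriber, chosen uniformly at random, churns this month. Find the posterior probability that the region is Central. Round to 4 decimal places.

Prior × likelihood for each hypothesis:
  West: 0.11 × 0.13 = 0.0143
  North: 0.75 × 0.024 = 0.018
  Central: 0.06 × 0.174 = 0.01044
  Coastal: 0.08 × 0.004 = 0.00032
Total = 0.04306.
P(Central | evidence) = 0.01044 / 0.04306 ≈ 0.2425.

0.2425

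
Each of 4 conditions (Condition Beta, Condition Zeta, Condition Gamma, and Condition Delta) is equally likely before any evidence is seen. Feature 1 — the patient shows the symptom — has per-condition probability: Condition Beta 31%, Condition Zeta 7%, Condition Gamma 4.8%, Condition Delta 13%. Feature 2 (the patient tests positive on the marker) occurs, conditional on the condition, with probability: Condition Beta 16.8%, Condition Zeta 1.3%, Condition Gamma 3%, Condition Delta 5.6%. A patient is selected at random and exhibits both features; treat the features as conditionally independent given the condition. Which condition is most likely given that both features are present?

Condition Beta

Since the prior is uniform, the posterior is proportional to the likelihood:
  Condition Beta: 0.31 × 0.168 = 0.05208
  Condition Zeta: 0.07 × 0.013 = 0.00091
  Condition Gamma: 0.048 × 0.03 = 0.00144
  Condition Delta: 0.13 × 0.056 = 0.00728
Normalizing constant = 0.06171.
Largest term belongs to Condition Beta, so Condition Beta is most probable.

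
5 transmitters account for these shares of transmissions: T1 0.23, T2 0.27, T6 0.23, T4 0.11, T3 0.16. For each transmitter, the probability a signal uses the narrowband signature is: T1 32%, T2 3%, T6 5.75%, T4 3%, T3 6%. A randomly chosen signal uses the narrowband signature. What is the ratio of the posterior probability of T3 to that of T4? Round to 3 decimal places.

2.909

Compute prior × likelihood for every hypothesis:
  T1: 0.23 × 0.32 = 0.0736
  T2: 0.27 × 0.03 = 0.0081
  T6: 0.23 × 0.0575 = 0.013225
  T4: 0.11 × 0.03 = 0.0033
  T3: 0.16 × 0.06 = 0.0096
Normalizing constant = 0.107825.
The ratio is 0.0096 / 0.0033 (the normalizer cancels) = 2.909.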